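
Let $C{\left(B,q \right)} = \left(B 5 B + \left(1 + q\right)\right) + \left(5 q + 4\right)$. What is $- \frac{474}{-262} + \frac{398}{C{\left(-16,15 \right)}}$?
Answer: $\frac{378013}{180125} \approx 2.0986$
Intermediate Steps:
$C{\left(B,q \right)} = 5 + 5 B^{2} + 6 q$ ($C{\left(B,q \right)} = \left(5 B B + \left(1 + q\right)\right) + \left(4 + 5 q\right) = \left(5 B^{2} + \left(1 + q\right)\right) + \left(4 + 5 q\right) = \left(1 + q + 5 B^{2}\right) + \left(4 + 5 q\right) = 5 + 5 B^{2} + 6 q$)
$- \frac{474}{-262} + \frac{398}{C{\left(-16,15 \right)}} = - \frac{474}{-262} + \frac{398}{5 + 5 \left(-16\right)^{2} + 6 \cdot 15} = \left(-474\right) \left(- \frac{1}{262}\right) + \frac{398}{5 + 5 \cdot 256 + 90} = \frac{237}{131} + \frac{398}{5 + 1280 + 90} = \frac{237}{131} + \frac{398}{1375} = \frac{378013}{180125}$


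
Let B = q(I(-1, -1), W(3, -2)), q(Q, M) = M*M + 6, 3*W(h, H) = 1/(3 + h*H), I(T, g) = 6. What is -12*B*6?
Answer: -3896/9 ≈ -432.89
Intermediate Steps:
W(h, H) = 1/(3*(3 + H*h)) (W(h, H) = 1/(3*(3 + h*H)) = 1/(3*(3 + H*h)))
q(Q, M) = 6 + M² (q(Q, M) = M² + 6 = 6 + M²)
B = 487/81 (B = 6 + (1/(3*(3 - 2*3)))² = 6 + (1/(3*(3 - 6)))² = 6 + ((⅓)/(-3))² = 6 + ((⅓)*(-⅓))² = 6 + (-⅑)² = 6 + 1/81 = 487/81 ≈ 6.0123)
-12*B*6 = -12*487/81*6 = -1948/27*6 = -3896/9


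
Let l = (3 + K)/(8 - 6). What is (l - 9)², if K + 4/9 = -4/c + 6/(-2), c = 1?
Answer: 10201/81 ≈ 125.94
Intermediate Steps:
K = -67/9 (K = -4/9 + (-4/1 + 6/(-2)) = -4/9 + (-4*1 + 6*(-½)) = -4/9 + (-4 - 3) = -4/9 - 7 = -67/9 ≈ -7.4444)
l = -20/9 (l = (3 - 67/9)/(8 - 6) = -40/9/2 = -40/9*½ = -20/9 ≈ -2.2222)
(l - 9)² = (-20/9 - 9)² = (-101/9)² = 10201/81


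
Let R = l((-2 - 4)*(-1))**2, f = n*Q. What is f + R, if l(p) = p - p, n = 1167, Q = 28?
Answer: 32676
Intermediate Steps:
l(p) = 0
f = 32676 (f = 1167*28 = 32676)
R = 0 (R = 0**2 = 0)
f + R = 32676 + 0 = 32676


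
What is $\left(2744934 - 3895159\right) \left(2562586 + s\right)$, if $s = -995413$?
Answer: $-1802601563925$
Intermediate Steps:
$\left(2744934 - 3895159\right) \left(2562586 + s\right) = \left(2744934 - 3895159\right) \left(2562586 - 995413\right) = \left(-1150225\right) 1567173 = -1802601563925$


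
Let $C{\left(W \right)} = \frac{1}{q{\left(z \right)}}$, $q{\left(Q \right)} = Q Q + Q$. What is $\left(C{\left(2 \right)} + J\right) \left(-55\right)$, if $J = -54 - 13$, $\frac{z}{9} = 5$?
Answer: $\frac{1525579}{414} \approx 3685.0$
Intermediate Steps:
$z = 45$ ($z = 9 \cdot 5 = 45$)
$q{\left(Q \right)} = Q + Q^{2}$ ($q{\left(Q \right)} = Q^{2} + Q = Q + Q^{2}$)
$J = -67$
$C{\left(W \right)} = \frac{1}{2070}$ ($C{\left(W \right)} = \frac{1}{45 \left(1 + 45\right)} = \frac{1}{45 \cdot 46} = \frac{1}{2070}$)
$\left(C{\left(2 \right)} + J\right) \left(-55\right) = \left(\frac{1}{2070} - 67\right) \left(-55\right) = \left(- \frac{138689}{2070}\right) \left(-55\right) = \frac{1525579}{414}$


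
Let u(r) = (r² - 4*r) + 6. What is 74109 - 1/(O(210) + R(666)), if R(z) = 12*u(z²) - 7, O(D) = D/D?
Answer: 174962590132140089/2360881811010 ≈ 74109.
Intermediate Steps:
u(r) = 6 + r² - 4*r
O(D) = 1
R(z) = 65 - 48*z² + 12*z⁴ (R(z) = 12*(6 + (z²)² - 4*z²) - 7 = 12*(6 + z⁴ - 4*z²) - 7 = (72 - 48*z² + 12*z⁴) - 7 = 65 - 48*z² + 12*z⁴)
74109 - 1/(O(210) + R(666)) = 74109 - 1/(1 + (65 - 48*666² + 12*666⁴)) = 74109 - 1/(1 + (65 - 48*443556 + 12*196741925136)) = 74109 - 1/(1 + (65 - 21290688 + 2360903101632)) = 74109 - 1/(1 + 2360881811009) = 74109 - 1/2360881811010 = 174962590132140089/2360881811010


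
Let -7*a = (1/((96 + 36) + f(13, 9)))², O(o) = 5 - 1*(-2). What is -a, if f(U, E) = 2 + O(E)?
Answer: 1/139167 ≈ 7.1856e-6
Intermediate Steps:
O(o) = 7 (O(o) = 5 + 2 = 7)
f(U, E) = 9 (f(U, E) = 2 + 7 = 9)
a = -1/139167 (a = -1/(7*((96 + 36) + 9)²) = -1/(7*(132 + 9)²) = -(1/141)²/7 = -⅐*1/19881 = -1/139167 ≈ -7.1856e-6)
-a = -1*(-1/139167) = 1/139167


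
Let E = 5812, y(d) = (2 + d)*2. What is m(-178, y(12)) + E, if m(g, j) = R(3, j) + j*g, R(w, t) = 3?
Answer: 831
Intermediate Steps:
y(d) = 4 + 2*d
m(g, j) = 3 + g*j (m(g, j) = 3 + j*g = 3 + g*j)
m(-178, y(12)) + E = (3 - 178*(4 + 2*12)) + 5812 = (3 - 178*(4 + 24)) + 5812 = (3 - 178*28) + 5812 = (3 - 4984) + 5812 = -4981 + 5812 = 831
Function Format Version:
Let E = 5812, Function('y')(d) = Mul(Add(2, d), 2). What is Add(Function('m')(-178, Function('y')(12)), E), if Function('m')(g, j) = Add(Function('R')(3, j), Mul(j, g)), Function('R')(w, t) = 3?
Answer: 831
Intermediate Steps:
Function('y')(d) = Add(4, Mul(2, d))
Function('m')(g, j) = Add(3, Mul(g, j)) (Function('m')(g, j) = Add(3, Mul(j, g)) = Add(3, Mul(g, j)))
Add(Function('m')(-178, Function('y')(12)), E) = Add(Add(3, Mul(-178, Add(4, Mul(2, 12)))), 5812) = Add(Add(3, Mul(-178, Add(4, 24))), 5812) = Add(Add(3, Mul(-178, 28)), 5812) = Add(Add(3, -4984), 5812) = Add(-4981, 5812) = 831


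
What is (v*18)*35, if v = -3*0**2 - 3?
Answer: -1890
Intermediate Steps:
v = -3 (v = -3*0 - 3 = 0 - 3 = -3)
(v*18)*35 = -3*18*35 = -54*35 = -1890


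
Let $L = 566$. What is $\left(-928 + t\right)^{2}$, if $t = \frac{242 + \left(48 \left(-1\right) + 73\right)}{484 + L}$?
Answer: $\frac{105437233521}{122500} \approx 8.6071 \cdot 10^{5}$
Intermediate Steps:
$t = \frac{89}{350}$ ($t = \frac{242 + \left(48 \left(-1\right) + 73\right)}{484 + 566} = \frac{242 + \left(-48 + 73\right)}{1050} = \left(242 + 25\right) \frac{1}{1050} = 267 \cdot \frac{1}{1050} = \frac{89}{350} \approx 0.25429$)
$\left(-928 + t\right)^{2} = \left(-928 + \frac{89}{350}\right)^{2} = \left(- \frac{324711}{350}\right)^{2} = \frac{105437233521}{122500}$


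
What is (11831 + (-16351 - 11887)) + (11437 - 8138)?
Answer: -13108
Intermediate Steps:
(11831 + (-16351 - 11887)) + (11437 - 8138) = (11831 - 28238) + 3299 = -16407 + 3299 = -13108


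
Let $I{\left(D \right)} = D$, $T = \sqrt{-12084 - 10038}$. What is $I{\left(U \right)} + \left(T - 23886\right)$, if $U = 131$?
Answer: $-23755 + 3 i \sqrt{2458} \approx -23755.0 + 148.73 i$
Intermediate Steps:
$T = 3 i \sqrt{2458}$ ($T = \sqrt{-22122} = 3 i \sqrt{2458} \approx 148.73 i$)
$I{\left(U \right)} + \left(T - 23886\right) = 131 + \left(3 i \sqrt{2458} - 23886\right) = 131 - \left(23886 - 3 i \sqrt{2458}\right) = -23755 + 3 i \sqrt{2458}$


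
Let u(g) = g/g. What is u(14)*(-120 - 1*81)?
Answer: -201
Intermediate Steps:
u(g) = 1
u(14)*(-120 - 1*81) = 1*(-120 - 1*81) = 1*(-120 - 81) = 1*(-201) = -201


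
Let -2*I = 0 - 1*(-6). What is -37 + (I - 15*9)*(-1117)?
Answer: 154109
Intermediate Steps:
I = -3 (I = -(0 - 1*(-6))/2 = -(0 + 6)/2 = -½*6 = -3)
-37 + (I - 15*9)*(-1117) = -37 + (-3 - 15*9)*(-1117) = -37 + (-3 - 135)*(-1117) = -37 - 138*(-1117) = -37 + 154146 = 154109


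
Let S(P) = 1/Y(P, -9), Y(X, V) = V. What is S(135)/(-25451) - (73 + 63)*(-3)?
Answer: 93456073/229059 ≈ 408.00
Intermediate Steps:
S(P) = -1/9 (S(P) = 1/(-9) = -1/9)
S(135)/(-25451) - (73 + 63)*(-3) = -1/9/(-25451) - (73 + 63)*(-3) = -1/9*(-1/25451) - 136*(-3) = 1/229059 - 1*(-408) = 1/229059 + 408 = 93456073/229059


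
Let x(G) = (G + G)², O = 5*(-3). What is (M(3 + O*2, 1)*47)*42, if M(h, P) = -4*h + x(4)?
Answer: 339528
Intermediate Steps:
O = -15
x(G) = 4*G² (x(G) = (2*G)² = 4*G²)
M(h, P) = 64 - 4*h (M(h, P) = -4*h + 4*4² = -4*h + 4*16 = -4*h + 64 = 64 - 4*h)
(M(3 + O*2, 1)*47)*42 = ((64 - 4*(3 - 15*2))*47)*42 = ((64 - 4*(3 - 30))*47)*42 = ((64 - 4*(-27))*47)*42 = ((64 + 108)*47)*42 = (172*47)*42 = 8084*42 = 339528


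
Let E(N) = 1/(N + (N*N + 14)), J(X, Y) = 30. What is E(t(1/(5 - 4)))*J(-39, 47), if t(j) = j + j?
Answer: 3/2 ≈ 1.5000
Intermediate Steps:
t(j) = 2*j
E(N) = 1/(14 + N + N²) (E(N) = 1/(N + (N² + 14)) = 1/(N + (14 + N²)) = 1/(14 + N + N²))
E(t(1/(5 - 4)))*J(-39, 47) = 30/(14 + 2/(5 - 4) + (2/(5 - 4))²) = 30/(14 + 2/1 + (2/1)²) = 30/(14 + 2*1 + (2*1)²) = 30/(14 + 2 + 2²) = 30/(14 + 2 + 4) = 30/20 = (1/20)*30 = 3/2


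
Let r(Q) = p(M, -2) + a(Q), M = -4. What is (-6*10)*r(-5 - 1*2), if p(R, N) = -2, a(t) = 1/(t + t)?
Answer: 870/7 ≈ 124.29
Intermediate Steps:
a(t) = 1/(2*t)
r(Q) = -2 + 1/(2*Q)
(-6*10)*r(-5 - 1*2) = (-6*10)*(-2 + 1/(2*(-5 - 1*2))) = -60*(-2 + 1/(2*(-5 - 2))) = -60*(-2 + (½)/(-7)) = -60*(-2 + (½)*(-⅐)) = -60*(-2 - 1/14) = -60*(-29/14) = 870/7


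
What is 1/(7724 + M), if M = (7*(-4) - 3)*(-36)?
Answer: 1/8840 ≈ 0.00011312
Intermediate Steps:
M = 1116 (M = (-28 - 3)*(-36) = -31*(-36) = 1116)
1/(7724 + M) = 1/(7724 + 1116) = 1/8840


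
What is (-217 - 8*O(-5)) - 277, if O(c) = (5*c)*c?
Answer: -1494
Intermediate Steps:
O(c) = 5*c²
(-217 - 8*O(-5)) - 277 = (-217 - 40*(-5)²) - 277 = (-217 - 40*25) - 277 = (-217 - 8*125) - 277 = (-217 - 1000) - 277 = -1217 - 277 = -1494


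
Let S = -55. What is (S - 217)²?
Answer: 73984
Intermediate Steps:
(S - 217)² = (-55 - 217)² = (-272)² = 73984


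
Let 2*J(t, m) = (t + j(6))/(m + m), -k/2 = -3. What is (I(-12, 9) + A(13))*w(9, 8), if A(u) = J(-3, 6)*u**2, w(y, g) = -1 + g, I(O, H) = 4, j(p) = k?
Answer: 1407/8 ≈ 175.88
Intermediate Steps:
k = 6 (k = -2*(-3) = 6)
j(p) = 6
J(t, m) = (6 + t)/(4*m) (J(t, m) = ((t + 6)/(m + m))/2 = ((6 + t)/((2*m)))/2 = ((6 + t)*(1/(2*m)))/2 = ((6 + t)/(2*m))/2 = (6 + t)/(4*m))
A(u) = u**2/8 (A(u) = ((1/4)*(6 - 3)/6)*u**2 = ((1/4)*(1/6)*3)*u**2 = u**2/8)
(I(-12, 9) + A(13))*w(9, 8) = (4 + (1/8)*13**2)*(-1 + 8) = (4 + (1/8)*169)*7 = (4 + 169/8)*7 = (201/8)*7 = 1407/8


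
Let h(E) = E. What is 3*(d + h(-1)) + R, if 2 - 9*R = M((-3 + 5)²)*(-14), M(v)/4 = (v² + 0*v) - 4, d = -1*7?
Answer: 458/9 ≈ 50.889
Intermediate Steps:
d = -7
M(v) = -16 + 4*v² (M(v) = 4*((v² + 0*v) - 4) = 4*((v² + 0) - 4) = 4*(v² - 4) = 4*(-4 + v²) = -16 + 4*v²)
R = 674/9 (R = 2/9 - (-16 + 4*((-3 + 5)²)²)*(-14)/9 = 2/9 - (-16 + 4*(2²)²)*(-14)/9 = 2/9 - (-16 + 4*4²)*(-14)/9 = 2/9 - (-16 + 4*16)*(-14)/9 = 2/9 - (-16 + 64)*(-14)/9 = 2/9 - 16*(-14)/3 = 2/9 - ⅑*(-672) = 2/9 + 224/3 = 674/9 ≈ 74.889)
3*(d + h(-1)) + R = 3*(-7 - 1) + 674/9 = 3*(-8) + 674/9 = -24 + 674/9 = 458/9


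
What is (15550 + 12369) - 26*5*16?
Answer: 25839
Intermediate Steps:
(15550 + 12369) - 26*5*16 = 27919 - 130*16 = 27919 - 2080 = 25839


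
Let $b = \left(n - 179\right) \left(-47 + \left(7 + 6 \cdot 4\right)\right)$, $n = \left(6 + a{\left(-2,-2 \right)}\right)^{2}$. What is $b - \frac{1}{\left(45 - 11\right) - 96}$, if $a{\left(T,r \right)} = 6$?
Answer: $\frac{34721}{62} \approx 560.02$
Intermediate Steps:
$n = 144$ ($n = \left(6 + 6\right)^{2} = 12^{2} = 144$)
$b = 560$ ($b = \left(144 - 179\right) \left(-47 + \left(7 + 6 \cdot 4\right)\right) = - 35 \left(-47 + \left(7 + 24\right)\right) = - 35 \left(-47 + 31\right) = \left(-35\right) \left(-16\right) = 560$)
$b - \frac{1}{\left(45 - 11\right) - 96} = 560 - \frac{1}{\left(45 - 11\right) - 96} = 560 - \frac{1}{34 - 96} = 560 - \frac{1}{-62} = 560 - - \frac{1}{62} = 560 + \frac{1}{62} = \frac{34721}{62}$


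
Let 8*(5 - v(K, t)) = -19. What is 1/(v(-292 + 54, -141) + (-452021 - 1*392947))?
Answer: -8/6759685 ≈ -1.1835e-6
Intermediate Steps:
v(K, t) = 59/8 (v(K, t) = 5 - 1/8*(-19) = 5 + 19/8 = 59/8)
1/(v(-292 + 54, -141) + (-452021 - 1*392947)) = 1/(59/8 + (-452021 - 1*392947)) = 1/(59/8 + (-452021 - 392947)) = 1/(59/8 - 844968) = 1/(-6759685/8) = -8/6759685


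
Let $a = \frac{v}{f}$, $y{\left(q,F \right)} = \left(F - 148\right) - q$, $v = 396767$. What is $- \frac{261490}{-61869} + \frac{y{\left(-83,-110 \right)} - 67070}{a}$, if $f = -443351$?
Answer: $\frac{1844612785215485}{24547577523} \approx 75144.0$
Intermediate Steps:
$y{\left(q,F \right)} = -148 + F - q$ ($y{\left(q,F \right)} = \left(F - 148\right) - q = \left(-148 + F\right) - q = -148 + F - q$)
$a = - \frac{396767}{443351}$ ($a = \frac{396767}{-443351} = 396767 \left(- \frac{1}{443351}\right) = - \frac{396767}{443351} \approx -0.89493$)
$- \frac{261490}{-61869} + \frac{y{\left(-83,-110 \right)} - 67070}{a} = - \frac{261490}{-61869} + \frac{\left(-148 - 110 - -83\right) - 67070}{- \frac{396767}{443351}} = \left(-261490\right) \left(- \frac{1}{61869}\right) + \left(\left(-148 - 110 + 83\right) - 67070\right) \left(- \frac{443351}{396767}\right) = \frac{261490}{61869} + \left(-175 - 67070\right) \left(- \frac{443351}{396767}\right) = \frac{261490}{61869} - - \frac{29813137995}{396767} = \frac{261490}{61869} + \frac{29813137995}{396767} = \frac{1844612785215485}{24547577523}$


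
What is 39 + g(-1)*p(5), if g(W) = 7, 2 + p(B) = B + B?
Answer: 95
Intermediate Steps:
p(B) = -2 + 2*B (p(B) = -2 + (B + B) = -2 + 2*B)
39 + g(-1)*p(5) = 39 + 7*(-2 + 2*5) = 39 + 7*(-2 + 10) = 39 + 7*8 = 39 + 56 = 95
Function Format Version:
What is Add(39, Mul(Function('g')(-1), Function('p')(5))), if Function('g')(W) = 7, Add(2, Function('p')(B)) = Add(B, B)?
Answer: 95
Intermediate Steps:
Function('p')(B) = Add(-2, Mul(2, B)) (Function('p')(B) = Add(-2, Add(B, B)) = Add(-2, Mul(2, B)))
Add(39, Mul(Function('g')(-1), Function('p')(5))) = Add(39, Mul(7, Add(-2, Mul(2, 5)))) = Add(39, Mul(7, Add(-2, 10))) = Add(39, Mul(7, 8)) = Add(39, 56) = 95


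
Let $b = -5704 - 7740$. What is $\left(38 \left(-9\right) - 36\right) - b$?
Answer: $13066$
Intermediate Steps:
$b = -13444$
$\left(38 \left(-9\right) - 36\right) - b = \left(38 \left(-9\right) - 36\right) - -13444 = \left(-342 - 36\right) + 13444 = -378 + 13444 = 13066$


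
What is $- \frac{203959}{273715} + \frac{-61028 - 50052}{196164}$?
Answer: $- \frac{17603418869}{13423257315} \approx -1.3114$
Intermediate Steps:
$- \frac{203959}{273715} + \frac{-61028 - 50052}{196164} = \left(-203959\right) \frac{1}{273715} + \left(-61028 - 50052\right) \frac{1}{196164} = - \frac{203959}{273715} - \frac{27770}{49041} = - \frac{17603418869}{13423257315}$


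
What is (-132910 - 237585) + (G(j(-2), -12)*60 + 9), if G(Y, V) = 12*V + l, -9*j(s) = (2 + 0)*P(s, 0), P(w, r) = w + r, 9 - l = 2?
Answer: -378706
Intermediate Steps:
l = 7 (l = 9 - 1*2 = 9 - 2 = 7)
P(w, r) = r + w
j(s) = -2*s/9 (j(s) = -(2 + 0)*(0 + s)/9 = -2*s/9)
G(Y, V) = 7 + 12*V (G(Y, V) = 12*V + 7 = 7 + 12*V)
(-132910 - 237585) + (G(j(-2), -12)*60 + 9) = (-132910 - 237585) + ((7 + 12*(-12))*60 + 9) = -370495 + ((7 - 144)*60 + 9) = -370495 + (-137*60 + 9) = -370495 + (-8220 + 9) = -370495 - 8211 = -378706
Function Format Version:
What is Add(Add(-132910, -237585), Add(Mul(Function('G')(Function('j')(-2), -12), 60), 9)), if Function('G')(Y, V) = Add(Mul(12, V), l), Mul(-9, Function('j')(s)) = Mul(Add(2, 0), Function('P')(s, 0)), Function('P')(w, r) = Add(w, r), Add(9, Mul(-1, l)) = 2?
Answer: -378706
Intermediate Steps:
l = 7 (l = Add(9, Mul(-1, 2)) = Add(9, -2) = 7)
Function('P')(w, r) = Add(r, w)
Function('j')(s) = Mul(Rational(-2, 9), s) (Function('j')(s) = Mul(Rational(-1, 9), Mul(Add(2, 0), Add(0, s))) = Mul(Rational(-1, 9), Mul(2, s)) = Mul(Rational(-2, 9), s))
Function('G')(Y, V) = Add(7, Mul(12, V)) (Function('G')(Y, V) = Add(Mul(12, V), 7) = Add(7, Mul(12, V)))
Add(Add(-132910, -237585), Add(Mul(Function('G')(Function('j')(-2), -12), 60), 9)) = Add(Add(-132910, -237585), Add(Mul(Add(7, Mul(12, -12)), 60), 9)) = Add(-370495, Add(Mul(Add(7, -144), 60), 9)) = Add(-370495, Add(Mul(-137, 60), 9)) = Add(-370495, Add(-8220, 9)) = Add(-370495, -8211) = -378706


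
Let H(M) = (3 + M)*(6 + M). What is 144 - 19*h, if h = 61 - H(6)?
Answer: 1037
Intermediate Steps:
h = -47 (h = 61 - (18 + 6² + 9*6) = 61 - (18 + 36 + 54) = 61 - 1*108 = 61 - 108 = -47)
144 - 19*h = 144 - 19*(-47) = 144 + 893 = 1037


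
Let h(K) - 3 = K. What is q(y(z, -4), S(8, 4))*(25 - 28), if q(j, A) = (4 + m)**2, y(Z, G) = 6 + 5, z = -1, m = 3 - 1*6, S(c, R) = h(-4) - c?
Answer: -3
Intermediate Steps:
h(K) = 3 + K
S(c, R) = -1 - c (S(c, R) = (3 - 4) - c = -1 - c)
m = -3 (m = 3 - 6 = -3)
y(Z, G) = 11
q(j, A) = 1 (q(j, A) = (4 - 3)**2 = 1**2 = 1)
q(y(z, -4), S(8, 4))*(25 - 28) = 1*(25 - 28) = 1*(-3) = -3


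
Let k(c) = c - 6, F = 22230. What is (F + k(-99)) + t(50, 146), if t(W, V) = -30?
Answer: 22095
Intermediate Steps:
k(c) = -6 + c
(F + k(-99)) + t(50, 146) = (22230 + (-6 - 99)) - 30 = (22230 - 105) - 30 = 22125 - 30 = 22095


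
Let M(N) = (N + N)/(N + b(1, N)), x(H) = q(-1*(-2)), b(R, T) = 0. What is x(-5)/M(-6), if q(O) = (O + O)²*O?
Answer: 16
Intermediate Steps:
q(O) = 4*O³ (q(O) = (2*O)²*O = (4*O²)*O = 4*O³)
x(H) = 32 (x(H) = 4*(-1*(-2))³ = 4*2³ = 4*8 = 32)
M(N) = 2 (M(N) = (N + N)/(N + 0) = (2*N)/N = 2)
x(-5)/M(-6) = 32/2 = 32*(½) = 16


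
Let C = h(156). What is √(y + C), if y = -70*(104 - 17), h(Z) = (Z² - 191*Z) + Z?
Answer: 3*I*√1266 ≈ 106.74*I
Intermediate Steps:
h(Z) = Z² - 190*Z
C = -5304 (C = 156*(-190 + 156) = 156*(-34) = -5304)
y = -6090 (y = -70*87 = -6090)
√(y + C) = √(-6090 - 5304) = √(-11394) = 3*I*√1266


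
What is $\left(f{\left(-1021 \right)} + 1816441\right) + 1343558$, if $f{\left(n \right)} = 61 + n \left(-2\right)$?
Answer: $3162102$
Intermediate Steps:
$f{\left(n \right)} = 61 - 2 n$
$\left(f{\left(-1021 \right)} + 1816441\right) + 1343558 = \left(\left(61 - -2042\right) + 1816441\right) + 1343558 = \left(\left(61 + 2042\right) + 1816441\right) + 1343558 = \left(2103 + 1816441\right) + 1343558 = 1818544 + 1343558 = 3162102$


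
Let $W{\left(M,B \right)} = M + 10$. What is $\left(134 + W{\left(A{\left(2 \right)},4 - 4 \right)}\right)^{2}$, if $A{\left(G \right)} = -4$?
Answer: $19600$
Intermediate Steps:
$W{\left(M,B \right)} = 10 + M$
$\left(134 + W{\left(A{\left(2 \right)},4 - 4 \right)}\right)^{2} = \left(134 + \left(10 - 4\right)\right)^{2} = \left(134 + 6\right)^{2} = 140^{2} = 19600$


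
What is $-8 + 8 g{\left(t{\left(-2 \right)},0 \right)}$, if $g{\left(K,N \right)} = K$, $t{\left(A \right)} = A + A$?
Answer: $-40$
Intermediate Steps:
$t{\left(A \right)} = 2 A$
$-8 + 8 g{\left(t{\left(-2 \right)},0 \right)} = -8 + 8 \cdot 2 \left(-2\right) = -8 + 8 \left(-4\right) = -8 - 32 = -40$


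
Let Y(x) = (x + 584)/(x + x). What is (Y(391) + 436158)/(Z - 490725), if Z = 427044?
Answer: -113692177/16599514 ≈ -6.8491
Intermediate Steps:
Y(x) = (584 + x)/(2*x) (Y(x) = (584 + x)/((2*x)) = (584 + x)*(1/(2*x)) = (584 + x)/(2*x))
(Y(391) + 436158)/(Z - 490725) = ((½)*(584 + 391)/391 + 436158)/(427044 - 490725) = ((½)*(1/391)*975 + 436158)/(-63681) = (975/782 + 436158)*(-1/63681) = (341076531/782)*(-1/63681) = -113692177/16599514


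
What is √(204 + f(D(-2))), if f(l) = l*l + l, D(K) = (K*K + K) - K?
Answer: 4*√14 ≈ 14.967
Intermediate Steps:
D(K) = K² (D(K) = (K² + K) - K = (K + K²) - K = K²)
f(l) = l + l² (f(l) = l² + l = l + l²)
√(204 + f(D(-2))) = √(204 + (-2)²*(1 + (-2)²)) = √(204 + 4*(1 + 4)) = √(204 + 4*5) = √(204 + 20) = √224 = 4*√14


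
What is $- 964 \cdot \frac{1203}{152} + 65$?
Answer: $- \frac{287453}{38} \approx -7564.6$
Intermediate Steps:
$- 964 \cdot \frac{1203}{152} + 65 = - 964 \cdot 1203 \cdot \frac{1}{152} + 65 = \left(-964\right) \frac{1203}{152} + 65 = - \frac{289923}{38} + 65 = - \frac{287453}{38}$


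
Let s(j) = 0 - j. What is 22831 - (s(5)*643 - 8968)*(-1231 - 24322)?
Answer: -311289368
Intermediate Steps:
s(j) = -j
22831 - (s(5)*643 - 8968)*(-1231 - 24322) = 22831 - (-1*5*643 - 8968)*(-1231 - 24322) = 22831 - (-5*643 - 8968)*(-25553) = 22831 - (-3215 - 8968)*(-25553) = 22831 - (-12183)*(-25553) = 22831 - 1*311312199 = 22831 - 311312199 = -311289368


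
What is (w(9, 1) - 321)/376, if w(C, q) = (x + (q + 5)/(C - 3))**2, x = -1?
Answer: -321/376 ≈ -0.85372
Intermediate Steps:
w(C, q) = (-1 + (5 + q)/(-3 + C))**2 (w(C, q) = (-1 + (q + 5)/(C - 3))**2 = (-1 + (5 + q)/(-3 + C))**2)
(w(9, 1) - 321)/376 = ((8 + 1 - 1*9)**2/(-3 + 9)**2 - 321)/376 = ((8 + 1 - 9)**2/6**2 - 321)*(1/376) = ((1/36)*0**2 - 321)*(1/376) = ((1/36)*0 - 321)*(1/376) = (0 - 321)*(1/376) = -321*1/376 = -321/376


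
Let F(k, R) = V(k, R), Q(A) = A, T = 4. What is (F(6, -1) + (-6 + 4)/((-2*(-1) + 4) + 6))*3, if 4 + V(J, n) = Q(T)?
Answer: -½ ≈ -0.50000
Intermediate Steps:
V(J, n) = 0 (V(J, n) = -4 + 4 = 0)
F(k, R) = 0
(F(6, -1) + (-6 + 4)/((-2*(-1) + 4) + 6))*3 = (0 + (-6 + 4)/((-2*(-1) + 4) + 6))*3 = (0 - 2/((2 + 4) + 6))*3 = (0 - 2/(6 + 6))*3 = (0 - 2/12)*3 = (0 - 2*1/12)*3 = (0 - ⅙)*3 = -⅙*3 = -½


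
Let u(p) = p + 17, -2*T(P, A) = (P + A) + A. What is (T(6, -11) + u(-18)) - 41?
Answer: -34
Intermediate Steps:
T(P, A) = -A - P/2 (T(P, A) = -((P + A) + A)/2 = -((A + P) + A)/2 = -(P + 2*A)/2 = -A - P/2)
u(p) = 17 + p
(T(6, -11) + u(-18)) - 41 = ((-1*(-11) - ½*6) + (17 - 18)) - 41 = ((11 - 3) - 1) - 41 = (8 - 1) - 41 = 7 - 41 = -34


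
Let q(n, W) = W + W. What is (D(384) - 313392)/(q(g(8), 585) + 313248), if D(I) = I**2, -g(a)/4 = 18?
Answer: -27656/52403 ≈ -0.52776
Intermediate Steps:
g(a) = -72 (g(a) = -4*18 = -72)
q(n, W) = 2*W
(D(384) - 313392)/(q(g(8), 585) + 313248) = (384**2 - 313392)/(2*585 + 313248) = (147456 - 313392)/(1170 + 313248) = -165936/314418 = -165936*1/314418 = -27656/52403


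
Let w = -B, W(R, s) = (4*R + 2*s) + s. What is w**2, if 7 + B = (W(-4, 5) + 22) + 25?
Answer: 1521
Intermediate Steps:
W(R, s) = 3*s + 4*R (W(R, s) = (2*s + 4*R) + s = 3*s + 4*R)
B = 39 (B = -7 + (((3*5 + 4*(-4)) + 22) + 25) = -7 + (((15 - 16) + 22) + 25) = -7 + ((-1 + 22) + 25) = -7 + (21 + 25) = -7 + 46 = 39)
w = -39 (w = -1*39 = -39)
w**2 = (-39)**2 = 1521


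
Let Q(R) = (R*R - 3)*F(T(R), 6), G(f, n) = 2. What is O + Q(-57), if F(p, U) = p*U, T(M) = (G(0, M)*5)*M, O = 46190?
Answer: -11055130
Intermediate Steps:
T(M) = 10*M (T(M) = (2*5)*M = 10*M)
F(p, U) = U*p
Q(R) = 60*R*(-3 + R²) (Q(R) = (R*R - 3)*(6*(10*R)) = (R² - 3)*(60*R) = (-3 + R²)*(60*R) = 60*R*(-3 + R²))
O + Q(-57) = 46190 + 60*(-57)*(-3 + (-57)²) = 46190 + 60*(-57)*(-3 + 3249) = 46190 + 60*(-57)*3246 = 46190 - 11101320 = -11055130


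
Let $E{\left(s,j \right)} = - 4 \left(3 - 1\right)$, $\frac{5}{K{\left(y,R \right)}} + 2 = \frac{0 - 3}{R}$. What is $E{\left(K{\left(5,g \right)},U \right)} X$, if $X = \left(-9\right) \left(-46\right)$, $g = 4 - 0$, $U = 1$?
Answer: $-3312$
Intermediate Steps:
$g = 4$ ($g = 4 + 0 = 4$)
$K{\left(y,R \right)} = \frac{5}{-2 - \frac{3}{R}}$ ($K{\left(y,R \right)} = \frac{5}{-2 + \frac{0 - 3}{R}} = \frac{5}{-2 - \frac{3}{R}}$)
$E{\left(s,j \right)} = -8$ ($E{\left(s,j \right)} = \left(-4\right) 2 = -8$)
$X = 414$
$E{\left(K{\left(5,g \right)},U \right)} X = \left(-8\right) 414 = -3312$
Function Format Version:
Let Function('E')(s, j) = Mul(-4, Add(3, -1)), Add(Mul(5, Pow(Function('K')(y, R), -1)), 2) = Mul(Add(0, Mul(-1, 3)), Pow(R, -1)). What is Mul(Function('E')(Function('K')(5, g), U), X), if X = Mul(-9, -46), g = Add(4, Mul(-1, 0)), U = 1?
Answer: -3312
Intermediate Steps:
g = 4 (g = Add(4, 0) = 4)
Function('K')(y, R) = Mul(5, Pow(Add(-2, Mul(-3, Pow(R, -1))), -1)) (Function('K')(y, R) = Mul(5, Pow(Add(-2, Mul(Add(0, Mul(-1, 3)), Pow(R, -1))), -1)) = Mul(5, Pow(Add(-2, Mul(Add(0, -3), Pow(R, -1))), -1)) = Mul(5, Pow(Add(-2, Mul(-3, Pow(R, -1))), -1)))
Function('E')(s, j) = -8 (Function('E')(s, j) = Mul(-4, 2) = -8)
X = 414
Mul(Function('E')(Function('K')(5, g), U), X) = Mul(-8, 414) = -3312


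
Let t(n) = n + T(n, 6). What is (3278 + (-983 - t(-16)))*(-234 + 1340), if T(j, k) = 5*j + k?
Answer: 2637810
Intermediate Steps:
T(j, k) = k + 5*j
t(n) = 6 + 6*n (t(n) = n + (6 + 5*n) = 6 + 6*n)
(3278 + (-983 - t(-16)))*(-234 + 1340) = (3278 + (-983 - (6 + 6*(-16))))*(-234 + 1340) = (3278 + (-983 - (6 - 96)))*1106 = (3278 + (-983 - 1*(-90)))*1106 = (3278 + (-983 + 90))*1106 = (3278 - 893)*1106 = 2385*1106 = 2637810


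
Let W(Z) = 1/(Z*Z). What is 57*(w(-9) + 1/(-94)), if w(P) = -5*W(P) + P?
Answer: -1312463/2538 ≈ -517.13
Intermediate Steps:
W(Z) = Z⁻² (W(Z) = 1/(Z²) = Z⁻²)
w(P) = P - 5/P² (w(P) = -5/P² + P = P - 5/P²)
57*(w(-9) + 1/(-94)) = 57*((-9 - 5/(-9)²) + 1/(-94)) = 57*((-9 - 5*1/81) - 1/94) = 57*((-9 - 5/81) - 1/94) = 57*(-734/81 - 1/94) = 57*(-69077/7614) = -1312463/2538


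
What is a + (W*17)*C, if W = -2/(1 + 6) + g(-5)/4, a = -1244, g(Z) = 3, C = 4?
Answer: -8487/7 ≈ -1212.4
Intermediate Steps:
W = 13/28 (W = -2/(1 + 6) + 3/4 = -2/7 + 3*(¼) = -2*⅐ + ¾ = -2/7 + ¾ = 13/28 ≈ 0.46429)
a + (W*17)*C = -1244 + ((13/28)*17)*4 = -1244 + (221/28)*4 = -1244 + 221/7 = -8487/7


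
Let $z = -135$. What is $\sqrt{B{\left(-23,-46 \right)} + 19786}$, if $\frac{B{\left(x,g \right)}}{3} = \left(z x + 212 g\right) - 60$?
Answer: $i \sqrt{335} \approx 18.303 i$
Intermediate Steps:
$B{\left(x,g \right)} = -180 - 405 x + 636 g$ ($B{\left(x,g \right)} = 3 \left(\left(- 135 x + 212 g\right) - 60\right) = 3 \left(-60 - 135 x + 212 g\right) = -180 - 405 x + 636 g$)
$\sqrt{B{\left(-23,-46 \right)} + 19786} = \sqrt{\left(-180 - -9315 + 636 \left(-46\right)\right) + 19786} = \sqrt{\left(-180 + 9315 - 29256\right) + 19786} = \sqrt{-20121 + 19786} = \sqrt{-335} = i \sqrt{335}$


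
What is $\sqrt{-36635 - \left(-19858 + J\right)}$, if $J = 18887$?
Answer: $4 i \sqrt{2229} \approx 188.85 i$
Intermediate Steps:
$\sqrt{-36635 - \left(-19858 + J\right)} = \sqrt{-36635 + \left(19858 - 18887\right)} = \sqrt{-36635 + 971} = \sqrt{-35664} = 4 i \sqrt{2229}$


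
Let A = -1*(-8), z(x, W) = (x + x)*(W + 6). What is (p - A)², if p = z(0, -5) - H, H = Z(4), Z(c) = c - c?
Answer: 64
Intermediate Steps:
z(x, W) = 2*x*(6 + W) (z(x, W) = (2*x)*(6 + W) = 2*x*(6 + W))
Z(c) = 0
H = 0
A = 8
p = 0 (p = 2*0*(6 - 5) - 1*0 = 2*0*1 + 0 = 0 + 0 = 0)
(p - A)² = (0 - 1*8)² = (0 - 8)² = (-8)² = 64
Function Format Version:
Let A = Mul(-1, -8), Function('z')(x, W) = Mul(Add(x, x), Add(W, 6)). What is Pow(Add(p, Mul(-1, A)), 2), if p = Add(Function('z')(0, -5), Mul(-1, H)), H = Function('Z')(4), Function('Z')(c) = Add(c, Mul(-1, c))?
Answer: 64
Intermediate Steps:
Function('z')(x, W) = Mul(2, x, Add(6, W)) (Function('z')(x, W) = Mul(Mul(2, x), Add(6, W)) = Mul(2, x, Add(6, W)))
Function('Z')(c) = 0
H = 0
A = 8
p = 0 (p = Add(Mul(2, 0, Add(6, -5)), Mul(-1, 0)) = Add(Mul(2, 0, 1), 0) = Add(0, 0) = 0)
Pow(Add(p, Mul(-1, A)), 2) = Pow(Add(0, Mul(-1, 8)), 2) = Pow(Add(0, -8), 2) = Pow(-8, 2) = 64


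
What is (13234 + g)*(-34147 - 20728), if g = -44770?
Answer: 1730538000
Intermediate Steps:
(13234 + g)*(-34147 - 20728) = (13234 - 44770)*(-34147 - 20728) = -31536*(-54875) = 1730538000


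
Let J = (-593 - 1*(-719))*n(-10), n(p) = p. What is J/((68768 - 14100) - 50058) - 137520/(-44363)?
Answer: 57806982/20451343 ≈ 2.8266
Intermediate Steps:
J = -1260 (J = (-593 - 1*(-719))*(-10) = (-593 + 719)*(-10) = 126*(-10) = -1260)
J/((68768 - 14100) - 50058) - 137520/(-44363) = -1260/((68768 - 14100) - 50058) - 137520/(-44363) = -1260/(54668 - 50058) - 137520*(-1/44363) = -1260/4610 + 137520/44363 = -1260*1/4610 + 137520/44363 = -126/461 + 137520/44363 = 57806982/20451343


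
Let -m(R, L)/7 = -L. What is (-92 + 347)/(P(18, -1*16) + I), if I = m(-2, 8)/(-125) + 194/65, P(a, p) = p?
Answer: -414375/21878 ≈ -18.940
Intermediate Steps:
m(R, L) = 7*L (m(R, L) = -(-7)*L = 7*L)
I = 4122/1625 (I = (7*8)/(-125) + 194/65 = 56*(-1/125) + 194*(1/65) = -56/125 + 194/65 = 4122/1625 ≈ 2.5366)
(-92 + 347)/(P(18, -1*16) + I) = (-92 + 347)/(-1*16 + 4122/1625) = 255/(-16 + 4122/1625) = 255/(-21878/1625) = 255*(-1625/21878) = -414375/21878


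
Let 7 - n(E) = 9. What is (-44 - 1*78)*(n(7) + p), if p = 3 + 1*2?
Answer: -366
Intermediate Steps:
n(E) = -2 (n(E) = 7 - 1*9 = 7 - 9 = -2)
p = 5 (p = 3 + 2 = 5)
(-44 - 1*78)*(n(7) + p) = (-44 - 1*78)*(-2 + 5) = (-44 - 78)*3 = -122*3 = -366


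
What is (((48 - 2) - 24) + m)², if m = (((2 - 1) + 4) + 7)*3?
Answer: 3364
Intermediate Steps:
m = 36 (m = ((1 + 4) + 7)*3 = (5 + 7)*3 = 12*3 = 36)
(((48 - 2) - 24) + m)² = (((48 - 2) - 24) + 36)² = ((46 - 24) + 36)² = (22 + 36)² = 58² = 3364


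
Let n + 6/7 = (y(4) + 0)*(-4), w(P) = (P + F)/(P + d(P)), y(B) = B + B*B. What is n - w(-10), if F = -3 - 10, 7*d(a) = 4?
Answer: -38483/462 ≈ -83.297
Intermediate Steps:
d(a) = 4/7 (d(a) = (⅐)*4 = 4/7)
F = -13
y(B) = B + B²
w(P) = (-13 + P)/(4/7 + P) (w(P) = (P - 13)/(P + 4/7) = (-13 + P)/(4/7 + P))
n = -566/7 (n = -6/7 + (4*(1 + 4) + 0)*(-4) = -6/7 + (4*5 + 0)*(-4) = -6/7 + (20 + 0)*(-4) = -6/7 + 20*(-4) = -6/7 - 80 = -566/7 ≈ -80.857)
n - w(-10) = -566/7 - 7*(-13 - 10)/(4 + 7*(-10)) = -566/7 - 7*(-23)/(4 - 70) = -566/7 - 7*(-23)/(-66) = -566/7 - 7*(-1)*(-23)/66 = -566/7 - 1*161/66 = -566/7 - 161/66 = -38483/462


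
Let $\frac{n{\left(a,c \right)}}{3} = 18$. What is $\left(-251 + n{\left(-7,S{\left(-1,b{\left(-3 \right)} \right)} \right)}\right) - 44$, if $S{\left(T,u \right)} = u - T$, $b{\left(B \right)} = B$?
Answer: $-241$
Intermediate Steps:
$n{\left(a,c \right)} = 54$ ($n{\left(a,c \right)} = 3 \cdot 18 = 54$)
$\left(-251 + n{\left(-7,S{\left(-1,b{\left(-3 \right)} \right)} \right)}\right) - 44 = \left(-251 + 54\right) - 44 = -197 - 44 = -241$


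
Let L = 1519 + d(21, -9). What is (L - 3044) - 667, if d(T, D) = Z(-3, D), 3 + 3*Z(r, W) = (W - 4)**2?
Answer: -6410/3 ≈ -2136.7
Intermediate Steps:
Z(r, W) = -1 + (-4 + W)**2/3 (Z(r, W) = -1 + (W - 4)**2/3 = -1 + (-4 + W)**2/3)
d(T, D) = -1 + (-4 + D)**2/3
L = 4723/3 (L = 1519 + (-1 + (-4 - 9)**2/3) = 1519 + (-1 + (1/3)*(-13)**2) = 1519 + (-1 + (1/3)*169) = 1519 + (-1 + 169/3) = 1519 + 166/3 = 4723/3 ≈ 1574.3)
(L - 3044) - 667 = (4723/3 - 3044) - 667 = -4409/3 - 667 = -6410/3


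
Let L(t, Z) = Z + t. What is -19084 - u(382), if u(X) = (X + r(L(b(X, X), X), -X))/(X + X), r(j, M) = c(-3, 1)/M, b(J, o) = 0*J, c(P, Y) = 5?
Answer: -5569773151/291848 ≈ -19085.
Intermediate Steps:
b(J, o) = 0
r(j, M) = 5/M
u(X) = (X - 5/X)/(2*X) (u(X) = (X + 5/((-X)))/(X + X) = (X + 5*(-1/X))/((2*X)) = (X - 5/X)*(1/(2*X)) = (X - 5/X)/(2*X))
-19084 - u(382) = -19084 - (-5 + 382²)/(2*382²) = -19084 - (-5 + 145924)/(2*145924) = -19084 - 145919/(2*145924) = -19084 - 1*145919/291848 = -19084 - 145919/291848 = -5569773151/291848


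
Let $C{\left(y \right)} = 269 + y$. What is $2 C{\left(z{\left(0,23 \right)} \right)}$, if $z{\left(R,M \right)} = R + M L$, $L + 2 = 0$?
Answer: $446$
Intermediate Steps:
$L = -2$ ($L = -2 + 0 = -2$)
$z{\left(R,M \right)} = R - 2 M$ ($z{\left(R,M \right)} = R + M \left(-2\right) = R - 2 M$)
$2 C{\left(z{\left(0,23 \right)} \right)} = 2 \left(269 + \left(0 - 46\right)\right) = 2 \left(269 - 46\right) = 2 \cdot 223 = 446$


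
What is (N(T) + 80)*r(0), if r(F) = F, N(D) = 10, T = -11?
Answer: 0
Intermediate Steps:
(N(T) + 80)*r(0) = (10 + 80)*0 = 90*0 = 0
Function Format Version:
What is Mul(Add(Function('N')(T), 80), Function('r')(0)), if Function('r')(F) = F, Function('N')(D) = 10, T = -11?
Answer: 0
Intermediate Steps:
Mul(Add(Function('N')(T), 80), Function('r')(0)) = Mul(Add(10, 80), 0) = Mul(90, 0) = 0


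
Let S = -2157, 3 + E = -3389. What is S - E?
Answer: 1235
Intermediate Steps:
E = -3392 (E = -3 - 3389 = -3392)
S - E = -2157 - 1*(-3392) = -2157 + 3392 = 1235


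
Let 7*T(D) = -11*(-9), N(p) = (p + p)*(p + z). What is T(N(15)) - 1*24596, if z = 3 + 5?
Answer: -172073/7 ≈ -24582.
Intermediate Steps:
z = 8
N(p) = 2*p*(8 + p) (N(p) = (p + p)*(p + 8) = (2*p)*(8 + p) = 2*p*(8 + p))
T(D) = 99/7 (T(D) = (-11*(-9))/7 = (⅐)*99 = 99/7)
T(N(15)) - 1*24596 = 99/7 - 1*24596 = 99/7 - 24596 = -172073/7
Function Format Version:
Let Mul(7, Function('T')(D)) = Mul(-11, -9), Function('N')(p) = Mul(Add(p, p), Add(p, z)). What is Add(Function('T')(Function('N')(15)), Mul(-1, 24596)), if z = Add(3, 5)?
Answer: Rational(-172073, 7) ≈ -24582.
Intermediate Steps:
z = 8
Function('N')(p) = Mul(2, p, Add(8, p)) (Function('N')(p) = Mul(Add(p, p), Add(p, 8)) = Mul(Mul(2, p), Add(8, p)) = Mul(2, p, Add(8, p)))
Function('T')(D) = Rational(99, 7) (Function('T')(D) = Mul(Rational(1, 7), Mul(-11, -9)) = Mul(Rational(1, 7), 99) = Rational(99, 7))
Add(Function('T')(Function('N')(15)), Mul(-1, 24596)) = Add(Rational(99, 7), Mul(-1, 24596)) = Add(Rational(99, 7), -24596) = Rational(-172073, 7)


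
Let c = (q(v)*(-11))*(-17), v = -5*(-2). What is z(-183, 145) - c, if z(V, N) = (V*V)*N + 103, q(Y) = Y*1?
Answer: 4854138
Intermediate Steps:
v = 10
q(Y) = Y
z(V, N) = 103 + N*V² (z(V, N) = V²*N + 103 = N*V² + 103 = 103 + N*V²)
c = 1870 (c = (10*(-11))*(-17) = -110*(-17) = 1870)
z(-183, 145) - c = (103 + 145*(-183)²) - 1*1870 = (103 + 145*33489) - 1870 = (103 + 4855905) - 1870 = 4856008 - 1870 = 4854138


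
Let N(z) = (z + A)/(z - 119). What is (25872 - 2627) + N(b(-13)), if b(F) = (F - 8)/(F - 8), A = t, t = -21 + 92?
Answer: 1371419/59 ≈ 23244.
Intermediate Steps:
t = 71
A = 71
b(F) = 1 (b(F) = (-8 + F)/(-8 + F) = 1)
N(z) = (71 + z)/(-119 + z) (N(z) = (z + 71)/(z - 119) = (71 + z)/(-119 + z))
(25872 - 2627) + N(b(-13)) = (25872 - 2627) + (71 + 1)/(-119 + 1) = 23245 + 72/(-118) = 23245 - 1/118*72 = 23245 - 36/59 = 1371419/59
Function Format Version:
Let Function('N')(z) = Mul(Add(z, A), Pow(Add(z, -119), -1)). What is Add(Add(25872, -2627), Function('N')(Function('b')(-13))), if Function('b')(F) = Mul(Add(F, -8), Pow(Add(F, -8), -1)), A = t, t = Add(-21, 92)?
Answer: Rational(1371419, 59) ≈ 23244.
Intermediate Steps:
t = 71
A = 71
Function('b')(F) = 1 (Function('b')(F) = Mul(Add(-8, F), Pow(Add(-8, F), -1)) = 1)
Function('N')(z) = Mul(Pow(Add(-119, z), -1), Add(71, z)) (Function('N')(z) = Mul(Add(z, 71), Pow(Add(z, -119), -1)) = Mul(Add(71, z), Pow(Add(-119, z), -1)) = Mul(Pow(Add(-119, z), -1), Add(71, z)))
Add(Add(25872, -2627), Function('N')(Function('b')(-13))) = Add(Add(25872, -2627), Mul(Pow(Add(-119, 1), -1), Add(71, 1))) = Add(23245, Mul(Pow(-118, -1), 72)) = Add(23245, Mul(Rational(-1, 118), 72)) = Add(23245, Rational(-36, 59)) = Rational(1371419, 59)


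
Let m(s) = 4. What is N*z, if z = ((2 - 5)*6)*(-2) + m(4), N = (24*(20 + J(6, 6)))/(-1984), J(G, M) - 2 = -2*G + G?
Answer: -240/31 ≈ -7.7419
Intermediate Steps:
J(G, M) = 2 - G (J(G, M) = 2 + (-2*G + G) = 2 - G)
N = -6/31 (N = (24*(20 + (2 - 1*6)))/(-1984) = (24*(20 + (2 - 6)))*(-1/1984) = (24*(20 - 4))*(-1/1984) = (24*16)*(-1/1984) = 384*(-1/1984) = -6/31 ≈ -0.19355)
z = 40 (z = ((2 - 5)*6)*(-2) + 4 = -3*6*(-2) + 4 = -18*(-2) + 4 = 36 + 4 = 40)
N*z = -6/31*40 = -240/31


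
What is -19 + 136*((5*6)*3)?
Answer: 12221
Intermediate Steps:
-19 + 136*((5*6)*3) = -19 + 136*(30*3) = -19 + 136*90 = -19 + 12240 = 12221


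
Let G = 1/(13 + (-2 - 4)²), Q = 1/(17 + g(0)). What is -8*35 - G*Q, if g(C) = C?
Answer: -233241/833 ≈ -280.00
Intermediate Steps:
Q = 1/17 (Q = 1/(17 + 0) = 1/17 ≈ 0.058824)
G = 1/49 (G = 1/(13 + (-6)²) = 1/(13 + 36) = 1/49 ≈ 0.020408)
-8*35 - G*Q = -8*35 - 1/(49*17) = -280 - 1*1/833 = -280 - 1/833 = -233241/833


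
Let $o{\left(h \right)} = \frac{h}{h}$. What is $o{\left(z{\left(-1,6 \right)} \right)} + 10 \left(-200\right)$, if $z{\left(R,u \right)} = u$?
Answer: $-1999$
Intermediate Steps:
$o{\left(h \right)} = 1$
$o{\left(z{\left(-1,6 \right)} \right)} + 10 \left(-200\right) = 1 + 10 \left(-200\right) = 1 - 2000 = -1999$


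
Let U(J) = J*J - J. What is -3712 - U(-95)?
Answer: -12832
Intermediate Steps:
U(J) = J² - J
-3712 - U(-95) = -3712 - (-95)*(-1 - 95) = -3712 - (-95)*(-96) = -3712 - 1*9120 = -3712 - 9120 = -12832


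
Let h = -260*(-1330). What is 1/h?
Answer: 1/345800 ≈ 2.8918e-6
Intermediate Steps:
h = 345800
1/h = 1/345800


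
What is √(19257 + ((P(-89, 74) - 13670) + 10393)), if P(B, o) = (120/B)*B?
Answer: 10*√161 ≈ 126.89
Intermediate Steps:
P(B, o) = 120
√(19257 + ((P(-89, 74) - 13670) + 10393)) = √(19257 + ((120 - 13670) + 10393)) = √(19257 + (-13550 + 10393)) = √(19257 - 3157) = √16100 = 10*√161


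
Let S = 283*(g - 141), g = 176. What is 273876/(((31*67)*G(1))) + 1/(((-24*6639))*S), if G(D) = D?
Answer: 432237424256003/3277969337160 ≈ 131.86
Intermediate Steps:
S = 9905 (S = 283*(176 - 141) = 283*35 = 9905)
273876/(((31*67)*G(1))) + 1/(((-24*6639))*S) = 273876/(((31*67)*1)) + 1/(-24*6639*9905) = 273876/((2077*1)) + (1/9905)/(-159336) = 273876/2077 - 1/159336*1/9905 = 273876*(1/2077) - 1/1578223080 = 273876/2077 - 1/1578223080 = 432237424256003/3277969337160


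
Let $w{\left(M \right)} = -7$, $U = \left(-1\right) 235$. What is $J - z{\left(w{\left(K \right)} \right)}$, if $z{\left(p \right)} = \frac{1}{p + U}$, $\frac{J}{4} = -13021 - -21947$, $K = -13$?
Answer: $\frac{8640369}{242} \approx 35704.0$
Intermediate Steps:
$U = -235$
$J = 35704$ ($J = 4 \left(-13021 - -21947\right) = 4 \left(-13021 + 21947\right) = 4 \cdot 8926 = 35704$)
$z{\left(p \right)} = \frac{1}{-235 + p}$ ($z{\left(p \right)} = \frac{1}{p - 235} = \frac{1}{-235 + p}$)
$J - z{\left(w{\left(K \right)} \right)} = 35704 - \frac{1}{-235 - 7} = 35704 - \frac{1}{-242} = 35704 - - \frac{1}{242} = 35704 + \frac{1}{242} = \frac{8640369}{242}$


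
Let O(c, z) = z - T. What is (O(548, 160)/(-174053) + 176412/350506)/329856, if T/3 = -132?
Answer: 125041625/82472950477632 ≈ 1.5162e-6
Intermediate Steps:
T = -396 (T = 3*(-132) = -396)
O(c, z) = 396 + z (O(c, z) = z - 1*(-396) = z + 396 = 396 + z)
(O(548, 160)/(-174053) + 176412/350506)/329856 = ((396 + 160)/(-174053) + 176412/350506)/329856 = (556*(-1/174053) + 176412*(1/350506))*(1/329856) = (-556/174053 + 1446/2873)*(1/329856) = (250083250/500054269)*(1/329856) = 125041625/82472950477632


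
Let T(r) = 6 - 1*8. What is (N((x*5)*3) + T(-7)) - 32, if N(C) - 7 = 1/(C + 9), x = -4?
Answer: -1378/51 ≈ -27.020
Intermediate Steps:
T(r) = -2 (T(r) = 6 - 8 = -2)
N(C) = 7 + 1/(9 + C) (N(C) = 7 + 1/(C + 9) = 7 + 1/(9 + C))
(N((x*5)*3) + T(-7)) - 32 = ((64 + 7*(-4*5*3))/(9 - 4*5*3) - 2) - 32 = ((64 + 7*(-20*3))/(9 - 20*3) - 2) - 32 = ((64 + 7*(-60))/(9 - 60) - 2) - 32 = ((64 - 420)/(-51) - 2) - 32 = (-1/51*(-356) - 2) - 32 = (356/51 - 2) - 32 = 254/51 - 32 = -1378/51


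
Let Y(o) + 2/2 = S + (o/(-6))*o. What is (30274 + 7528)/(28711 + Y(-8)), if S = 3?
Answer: 113406/86107 ≈ 1.3170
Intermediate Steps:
Y(o) = 2 - o²/6 (Y(o) = -1 + (3 + (o/(-6))*o) = -1 + (3 + (o*(-⅙))*o) = -1 + (3 + (-o/6)*o) = -1 + (3 - o²/6) = 2 - o²/6)
(30274 + 7528)/(28711 + Y(-8)) = (30274 + 7528)/(28711 + (2 - ⅙*(-8)²)) = 37802/(28711 + (2 - ⅙*64)) = 37802/(28711 + (2 - 32/3)) = 37802/(28711 - 26/3) = 37802/(86107/3) = 37802*(3/86107) = 113406/86107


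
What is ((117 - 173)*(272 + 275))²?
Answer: 938319424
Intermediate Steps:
((117 - 173)*(272 + 275))² = (-56*547)² = (-30632)² = 938319424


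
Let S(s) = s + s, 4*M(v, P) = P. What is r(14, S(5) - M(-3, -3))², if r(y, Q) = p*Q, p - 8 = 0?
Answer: 7396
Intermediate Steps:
p = 8 (p = 8 + 0 = 8)
M(v, P) = P/4
S(s) = 2*s
r(y, Q) = 8*Q
r(14, S(5) - M(-3, -3))² = (8*(2*5 - (-3)/4))² = (8*(10 - 1*(-¾)))² = (8*(10 + ¾))² = (8*(43/4))² = 86² = 7396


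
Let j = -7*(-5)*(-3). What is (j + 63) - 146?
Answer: -188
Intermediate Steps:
j = -105 (j = -(-35)*(-3) = -1*105 = -105)
(j + 63) - 146 = (-105 + 63) - 146 = -42 - 146 = -188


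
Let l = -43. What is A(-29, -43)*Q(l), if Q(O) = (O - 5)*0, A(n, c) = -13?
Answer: 0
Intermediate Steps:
Q(O) = 0 (Q(O) = (-5 + O)*0 = 0)
A(-29, -43)*Q(l) = -13*0 = 0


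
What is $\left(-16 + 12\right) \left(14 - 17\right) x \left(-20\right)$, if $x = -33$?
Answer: $7920$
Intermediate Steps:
$\left(-16 + 12\right) \left(14 - 17\right) x \left(-20\right) = \left(-16 + 12\right) \left(14 - 17\right) \left(-33\right) \left(-20\right) = \left(-4\right) \left(-3\right) \left(-33\right) \left(-20\right) = 12 \left(-33\right) \left(-20\right) = \left(-396\right) \left(-20\right) = 7920$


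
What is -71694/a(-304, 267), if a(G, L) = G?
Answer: 35847/152 ≈ 235.84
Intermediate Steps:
-71694/a(-304, 267) = -71694/(-304) = -71694*(-1/304) = 35847/152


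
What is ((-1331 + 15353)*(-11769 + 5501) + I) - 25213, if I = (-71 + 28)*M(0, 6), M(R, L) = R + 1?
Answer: -87915152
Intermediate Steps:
M(R, L) = 1 + R
I = -43 (I = (-71 + 28)*(1 + 0) = -43*1 = -43)
((-1331 + 15353)*(-11769 + 5501) + I) - 25213 = ((-1331 + 15353)*(-11769 + 5501) - 43) - 25213 = (14022*(-6268) - 43) - 25213 = (-87889896 - 43) - 25213 = -87889939 - 25213 = -87915152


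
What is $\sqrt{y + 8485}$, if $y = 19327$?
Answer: $2 \sqrt{6953} \approx 166.77$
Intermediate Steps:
$\sqrt{y + 8485} = \sqrt{19327 + 8485} = \sqrt{27812} = 2 \sqrt{6953}$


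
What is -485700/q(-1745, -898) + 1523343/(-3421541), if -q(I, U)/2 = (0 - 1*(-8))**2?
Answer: 415411868949/109489312 ≈ 3794.1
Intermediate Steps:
q(I, U) = -128 (q(I, U) = -2*(0 - 1*(-8))**2 = -2*(0 + 8)**2 = -2*8**2 = -2*64 = -128)
-485700/q(-1745, -898) + 1523343/(-3421541) = -485700/(-128) + 1523343/(-3421541) = -485700*(-1/128) + 1523343*(-1/3421541) = 121425/32 - 1523343/3421541 = 415411868949/109489312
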